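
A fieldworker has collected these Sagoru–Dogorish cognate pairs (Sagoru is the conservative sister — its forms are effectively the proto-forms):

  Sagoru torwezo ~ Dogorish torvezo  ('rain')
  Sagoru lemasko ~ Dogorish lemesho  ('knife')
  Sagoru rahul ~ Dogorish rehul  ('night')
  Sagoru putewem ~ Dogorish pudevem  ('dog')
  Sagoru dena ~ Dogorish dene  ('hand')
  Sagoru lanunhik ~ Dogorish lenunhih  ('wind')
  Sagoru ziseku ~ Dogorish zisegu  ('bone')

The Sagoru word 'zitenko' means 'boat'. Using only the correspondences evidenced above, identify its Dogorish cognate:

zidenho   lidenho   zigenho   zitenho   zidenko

putewem ~ pudevem — Sagoru t corresponds to Dogorish d between vowels (before a front vowel).
lemasko ~ lemesho — Sagoru k corresponds to Dogorish h after a consonant, before a back vowel.
Applying these to Sagoru 'zitenko':
  zitenko → zidenko   (t→d between vowels (before a front vowel))
  zidenko → zidenho   (k→h after a consonant, before a back vowel)
So the Dogorish cognate is 'zidenho'.

zidenho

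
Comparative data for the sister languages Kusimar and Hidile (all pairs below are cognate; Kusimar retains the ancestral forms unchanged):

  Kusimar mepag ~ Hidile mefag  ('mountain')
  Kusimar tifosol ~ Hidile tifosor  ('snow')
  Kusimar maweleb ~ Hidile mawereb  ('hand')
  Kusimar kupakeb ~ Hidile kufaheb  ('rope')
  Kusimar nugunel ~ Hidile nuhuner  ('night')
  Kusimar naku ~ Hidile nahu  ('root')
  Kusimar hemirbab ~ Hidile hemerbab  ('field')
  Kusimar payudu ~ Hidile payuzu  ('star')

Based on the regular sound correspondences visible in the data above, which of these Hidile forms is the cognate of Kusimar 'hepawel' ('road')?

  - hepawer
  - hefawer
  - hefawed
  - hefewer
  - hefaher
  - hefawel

mepag ~ mefag, kupakeb ~ kufaheb — Kusimar p corresponds to Hidile f between vowels (before a back vowel).
tifosol ~ tifosor, nugunel ~ nuhuner — Kusimar l corresponds to Hidile r word-finally.
Applying these to Kusimar 'hepawel':
  hepawel → hefawel   (p→f between vowels (before a back vowel))
  hefawel → hefawer   (l→r word-finally)
So the Hidile cognate is 'hefawer'.

hefawer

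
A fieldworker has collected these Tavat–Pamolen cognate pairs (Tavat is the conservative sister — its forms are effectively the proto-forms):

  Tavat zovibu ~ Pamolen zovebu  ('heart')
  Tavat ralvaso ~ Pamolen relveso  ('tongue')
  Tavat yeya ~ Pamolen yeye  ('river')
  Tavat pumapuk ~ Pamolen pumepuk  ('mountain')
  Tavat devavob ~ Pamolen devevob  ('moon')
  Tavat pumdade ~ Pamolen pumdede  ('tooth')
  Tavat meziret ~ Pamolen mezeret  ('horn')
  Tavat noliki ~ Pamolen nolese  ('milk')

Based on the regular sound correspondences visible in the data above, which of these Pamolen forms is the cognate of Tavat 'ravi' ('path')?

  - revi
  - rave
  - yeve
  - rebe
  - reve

devavob ~ devevob — Tavat a corresponds to Pamolen e after a consonant, before a labial obstruent.
noliki ~ nolese — Tavat i corresponds to Pamolen e word-finally.
Applying these to Tavat 'ravi':
  ravi → revi   (a→e after a consonant, before a labial obstruent)
  revi → reve   (i→e word-finally)
So the Pamolen cognate is 'reve'.

reve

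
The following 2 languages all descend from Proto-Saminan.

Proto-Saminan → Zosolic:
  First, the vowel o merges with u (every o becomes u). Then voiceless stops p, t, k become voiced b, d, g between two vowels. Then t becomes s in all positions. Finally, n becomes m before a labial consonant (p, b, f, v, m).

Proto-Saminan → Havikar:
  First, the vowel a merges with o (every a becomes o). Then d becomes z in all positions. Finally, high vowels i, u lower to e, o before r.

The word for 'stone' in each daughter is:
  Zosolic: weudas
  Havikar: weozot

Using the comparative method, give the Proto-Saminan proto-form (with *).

Position 6: Zosolic has s, Havikar has t. Havikar preserves t here (none of its changes turn any other segment into t), so the proto-segment is *t.
Position 3: Zosolic has u, Havikar has o. Taking the neighbouring segments as reconstructed: Zosolic u could go back to *o or *u; Havikar o could go back to *a or *o — the one source consistent with every daughter is *o.
This points to *weodat. Verify forward in each daughter:
Zosolic: *weodat
  weodat → weudat   [vowel merger]
  weudat (rule 2 does not apply)
  weudat → weudas   [unconditioned shift]
  weudas (rule 4 does not apply)
  giving Zosolic weudas.
Havikar: *weodat > weodot > weozot  (by vowel merger, unconditioned shift)
Only *weodat yields all of Zosolic weudas, Havikar weozot.

*weodat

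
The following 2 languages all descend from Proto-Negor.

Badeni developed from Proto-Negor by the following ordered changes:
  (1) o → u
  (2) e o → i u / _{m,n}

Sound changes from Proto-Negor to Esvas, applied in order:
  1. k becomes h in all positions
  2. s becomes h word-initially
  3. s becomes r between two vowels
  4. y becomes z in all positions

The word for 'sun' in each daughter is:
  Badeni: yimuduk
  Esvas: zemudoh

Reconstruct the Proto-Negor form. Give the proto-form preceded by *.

Position 6: Badeni has u, Esvas has o. Esvas preserves o here (none of its changes turn any other segment into o), so the proto-segment is *o.
Position 2: Badeni has i, Esvas has e. Esvas preserves e here (none of its changes turn any other segment into e), so the proto-segment is *e.
Position 7: Badeni has k, Esvas has h. Badeni preserves k here (none of its changes turn any other segment into k), so the proto-segment is *k.
Continuing position by position gives *yemudok; check it forward:
Badeni: *yemudok > yemuduk > yimuduk  (by vowel merger, pre-nasal raising)
Esvas: *yemudok
  yemudok → yemudoh   [unconditioned shift]
  yemudoh (rule 2 does not apply)
  yemudoh (rule 3 does not apply)
  yemudoh → zemudoh   [unconditioned shift]
  giving Esvas zemudoh.
Only *yemudok yields all of Badeni yimuduk, Esvas zemudoh.

*yemudok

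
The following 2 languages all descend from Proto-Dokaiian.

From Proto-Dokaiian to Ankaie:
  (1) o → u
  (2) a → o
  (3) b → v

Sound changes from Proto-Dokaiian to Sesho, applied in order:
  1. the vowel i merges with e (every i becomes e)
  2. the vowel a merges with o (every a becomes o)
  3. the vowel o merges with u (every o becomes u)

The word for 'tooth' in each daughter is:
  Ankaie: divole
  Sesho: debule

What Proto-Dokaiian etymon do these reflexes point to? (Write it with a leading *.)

*dibale

Position 4: Ankaie has o, Sesho has u. In Ankaie, o can only continue *a, so the proto-segment is *a.
Position 2: Ankaie has i, Sesho has e. Ankaie preserves i here (none of its changes turn any other segment into i), so the proto-segment is *i.
Verify the candidate proto-form against each daughter:
Ankaie: start from *dibale.
  rule 1: no change — dibale
  rule 2 (vowel merger): dibale → dibole
  rule 3 (unconditioned shift): dibole → divole
  ⇒ Ankaie divole
Sesho: start from *dibale.
  rule 1 (vowel merger): dibale → debale
  rule 2 (vowel merger): debale → debole
  rule 3 (vowel merger): debole → debule
  ⇒ Sesho debule
Only *dibale yields all of Ankaie divole, Sesho debule.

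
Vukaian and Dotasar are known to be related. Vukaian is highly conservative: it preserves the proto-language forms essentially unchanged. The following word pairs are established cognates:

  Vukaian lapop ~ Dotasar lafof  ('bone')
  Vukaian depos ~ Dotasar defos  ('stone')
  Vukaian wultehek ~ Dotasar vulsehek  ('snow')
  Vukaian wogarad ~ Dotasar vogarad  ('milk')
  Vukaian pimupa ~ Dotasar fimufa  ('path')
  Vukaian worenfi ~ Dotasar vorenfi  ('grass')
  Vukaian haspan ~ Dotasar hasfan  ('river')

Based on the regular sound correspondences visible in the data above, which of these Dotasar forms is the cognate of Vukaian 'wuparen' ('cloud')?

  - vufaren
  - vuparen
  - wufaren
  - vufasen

wultehek ~ vulsehek — Vukaian w corresponds to Dotasar v word-initially before a back vowel.
pimupa ~ fimufa — Vukaian p corresponds to Dotasar f between vowels (before a back vowel).
Applying these to Vukaian 'wuparen':
  wuparen → vuparen   (w→v word-initially before a back vowel)
  vuparen → vufaren   (p→f between vowels (before a back vowel))
So the Dotasar cognate is 'vufaren'.

vufaren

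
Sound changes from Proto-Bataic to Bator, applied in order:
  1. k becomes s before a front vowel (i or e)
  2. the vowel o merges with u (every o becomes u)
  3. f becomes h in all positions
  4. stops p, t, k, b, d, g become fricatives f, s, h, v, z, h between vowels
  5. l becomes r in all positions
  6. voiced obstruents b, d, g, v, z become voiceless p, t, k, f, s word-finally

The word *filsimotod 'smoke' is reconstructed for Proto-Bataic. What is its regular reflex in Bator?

Bator: start from *filsimotod.
  rule 1: no change — filsimotod
  rule 2 (vowel merger): filsimotod → filsimutud
  rule 3 (unconditioned shift): filsimutud → hilsimutud
  rule 4 (intervocalic lenition): hilsimutud → hilsimusud
  rule 5 (unconditioned shift): hilsimusud → hirsimusud
  rule 6 (final devoicing): hirsimusud → hirsimusut
  ⇒ Bator hirsimusut

hirsimusut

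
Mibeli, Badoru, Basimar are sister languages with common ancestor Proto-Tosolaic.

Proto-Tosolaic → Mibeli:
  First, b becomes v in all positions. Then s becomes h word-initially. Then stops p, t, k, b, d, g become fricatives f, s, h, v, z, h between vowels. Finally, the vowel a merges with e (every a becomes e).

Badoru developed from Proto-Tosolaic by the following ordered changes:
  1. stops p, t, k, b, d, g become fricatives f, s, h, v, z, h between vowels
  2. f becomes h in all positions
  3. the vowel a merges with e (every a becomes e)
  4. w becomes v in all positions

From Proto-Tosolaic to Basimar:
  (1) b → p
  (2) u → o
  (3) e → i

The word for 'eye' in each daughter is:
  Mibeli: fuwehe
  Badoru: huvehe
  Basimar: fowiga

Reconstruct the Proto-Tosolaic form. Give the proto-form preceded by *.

Position 6: Mibeli has e, Badoru has e, Basimar has a. Basimar preserves a here (none of its changes turn any other segment into a), so the proto-segment is *a.
Position 2: Mibeli has u, Badoru has u, Basimar has o. Mibeli preserves u here (none of its changes turn any other segment into u), so the proto-segment is *u.
Position 3: Mibeli has w, Badoru has v, Basimar has w. Mibeli preserves w here (none of its changes turn any other segment into w), so the proto-segment is *w.
Continuing position by position gives *fuwega; check it forward:
Mibeli: *fuwega > fuweha > fuwehe  (by intervocalic lenition, vowel merger)
Badoru: *fuwega > fuweha > huweha > huwehe > huvehe  (by intervocalic lenition, unconditioned shift, vowel merger, unconditioned shift)
Basimar: *fuwega
  fuwega (rule 1 does not apply)
  fuwega → fowega   [vowel merger]
  fowega → fowiga   [vowel merger]
  giving Basimar fowiga.
No other proto-form is consistent with every reflex, so the reconstruction is *fuwega.

*fuwega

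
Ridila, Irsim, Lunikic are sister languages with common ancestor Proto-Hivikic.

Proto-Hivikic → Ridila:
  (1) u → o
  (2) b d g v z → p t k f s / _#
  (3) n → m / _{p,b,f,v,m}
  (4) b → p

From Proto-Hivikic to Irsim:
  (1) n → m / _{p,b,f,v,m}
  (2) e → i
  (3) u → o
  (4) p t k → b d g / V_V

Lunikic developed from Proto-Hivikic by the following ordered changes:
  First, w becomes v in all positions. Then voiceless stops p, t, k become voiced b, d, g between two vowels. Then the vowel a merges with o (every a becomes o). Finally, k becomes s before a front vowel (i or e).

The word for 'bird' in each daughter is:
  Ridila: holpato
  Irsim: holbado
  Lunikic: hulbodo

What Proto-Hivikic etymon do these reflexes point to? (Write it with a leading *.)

*hulbato

Position 2: Ridila has o, Irsim has o, Lunikic has u. Lunikic preserves u here (none of its changes turn any other segment into u), so the proto-segment is *u.
Position 4: Ridila has p, Irsim has b, Lunikic has b. Taking the neighbouring segments as reconstructed: Ridila p could go back to *p or *b; Irsim b can only go back to *b; Lunikic b can only go back to *b — the one source consistent with every daughter is *b.
Position 6: Ridila has t, Irsim has d, Lunikic has d. Taking the neighbouring segments as reconstructed: Ridila t can only go back to *t; Irsim d could go back to *t or *d; Lunikic d could go back to *t or *d — the one source consistent with every daughter is *t.
This points to *hulbato. Verify forward in each daughter:
Ridila: start from *hulbato.
  rule 1 (vowel merger): hulbato → holbato
  rule 2: no change — holbato
  rule 3: no change — holbato
  rule 4 (unconditioned shift): holbato → holpato
  ⇒ Ridila holpato
Irsim: start from *hulbato.
  rule 1: no change — hulbato
  rule 2: no change — hulbato
  rule 3 (vowel merger): hulbato → holbato
  rule 4 (intervocalic voicing): holbato → holbado
  ⇒ Irsim holbado
Lunikic: *hulbato > hulbado > hulbodo  (by intervocalic voicing, vowel merger)
No other proto-form is consistent with every reflex, so the reconstruction is *hulbato.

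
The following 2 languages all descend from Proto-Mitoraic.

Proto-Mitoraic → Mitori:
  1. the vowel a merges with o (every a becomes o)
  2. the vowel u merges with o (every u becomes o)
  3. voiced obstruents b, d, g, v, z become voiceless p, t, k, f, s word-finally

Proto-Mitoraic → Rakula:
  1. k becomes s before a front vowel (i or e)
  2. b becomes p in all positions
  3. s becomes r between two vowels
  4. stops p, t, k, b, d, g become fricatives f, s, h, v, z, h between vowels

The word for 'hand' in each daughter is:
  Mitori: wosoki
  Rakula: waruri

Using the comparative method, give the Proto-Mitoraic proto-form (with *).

*wasuki

Position 2: Mitori has o, Rakula has a. Rakula preserves a here (none of its changes turn any other segment into a), so the proto-segment is *a.
Position 4: Mitori has o, Rakula has u. Rakula preserves u here (none of its changes turn any other segment into u), so the proto-segment is *u.
This points to *wasuki. Verify forward in each daughter:
Mitori: *wasuki
  wasuki → wosuki   [vowel merger]
  wosuki → wosoki   [vowel merger]
  wosoki (rule 3 does not apply)
  giving Mitori wosoki.
Rakula: start from *wasuki.
  rule 1 (palatalisation): wasuki → wasusi
  rule 2: no change — wasusi
  rule 3 (rhotacism): wasusi → waruri
  rule 4: no change — waruri
  ⇒ Rakula waruri
*wasuki is the unique common source.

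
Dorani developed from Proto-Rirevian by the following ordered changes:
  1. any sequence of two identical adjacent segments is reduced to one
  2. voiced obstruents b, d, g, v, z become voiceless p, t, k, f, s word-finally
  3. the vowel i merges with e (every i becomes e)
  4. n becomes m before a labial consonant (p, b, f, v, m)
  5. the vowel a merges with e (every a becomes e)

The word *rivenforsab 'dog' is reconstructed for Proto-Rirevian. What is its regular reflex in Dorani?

revemforsep

Dorani: *rivenforsab
  rivenforsab (rule 1 does not apply)
  rivenforsab → rivenforsap   [final devoicing]
  rivenforsap → revenforsap   [vowel merger]
  revenforsap → revemforsap   [nasal place assimilation]
  revemforsap → revemforsep   [vowel merger]
  giving Dorani revemforsep.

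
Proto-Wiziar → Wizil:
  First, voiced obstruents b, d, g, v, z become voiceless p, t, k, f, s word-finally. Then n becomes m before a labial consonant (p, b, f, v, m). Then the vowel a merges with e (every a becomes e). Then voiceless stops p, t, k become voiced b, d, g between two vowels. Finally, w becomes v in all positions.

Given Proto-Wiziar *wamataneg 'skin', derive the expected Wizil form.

Wizil: start from *wamataneg.
  rule 1 (final devoicing): wamataneg → wamatanek
  rule 2: no change — wamatanek
  rule 3 (vowel merger): wamatanek → wemetenek
  rule 4 (intervocalic voicing): wemetenek → wemedenek
  rule 5 (unconditioned shift): wemedenek → vemedenek
  ⇒ Wizil vemedenek

vemedenek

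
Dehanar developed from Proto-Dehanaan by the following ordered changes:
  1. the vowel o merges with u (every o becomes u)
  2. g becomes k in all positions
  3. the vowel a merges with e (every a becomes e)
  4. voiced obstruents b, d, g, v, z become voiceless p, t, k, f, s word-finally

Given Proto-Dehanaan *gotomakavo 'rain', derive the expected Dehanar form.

kutumekevu

Dehanar: start from *gotomakavo.
  rule 1 (vowel merger): gotomakavo → gutumakavu
  rule 2 (unconditioned shift): gutumakavu → kutumakavu
  rule 3 (vowel merger): kutumakavu → kutumekevu
  rule 4: no change — kutumekevu
  ⇒ Dehanar kutumekevu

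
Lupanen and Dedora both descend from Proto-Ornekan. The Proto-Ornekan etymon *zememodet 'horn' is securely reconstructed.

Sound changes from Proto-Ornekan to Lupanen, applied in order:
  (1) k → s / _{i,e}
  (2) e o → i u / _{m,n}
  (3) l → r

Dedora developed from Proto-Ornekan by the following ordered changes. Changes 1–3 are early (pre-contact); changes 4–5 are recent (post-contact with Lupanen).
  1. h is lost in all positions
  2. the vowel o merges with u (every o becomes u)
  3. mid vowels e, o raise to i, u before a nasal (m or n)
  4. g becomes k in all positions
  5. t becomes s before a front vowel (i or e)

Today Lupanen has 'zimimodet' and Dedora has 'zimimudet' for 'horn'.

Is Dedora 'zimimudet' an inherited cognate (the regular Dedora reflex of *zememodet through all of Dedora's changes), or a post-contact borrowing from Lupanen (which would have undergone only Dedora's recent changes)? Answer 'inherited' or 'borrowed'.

inherited

If inherited, *zememodet would pass through all of Dedora's changes:
Dedora: *zememodet > zememudet > zimimudet  (by vowel merger, pre-nasal raising)
If borrowed from Lupanen 'zimimodet' after the early changes, it would undergo only the recent ones:
  rule 4 (unconditioned shift): no change (zimimodet)
  rule 5 (palatalisation): no change (zimimodet)
  ⇒ as a loan: zimimodet
Dedora 'zimimudet' matches the inherited outcome exactly, so it is an inherited cognate, not a loan.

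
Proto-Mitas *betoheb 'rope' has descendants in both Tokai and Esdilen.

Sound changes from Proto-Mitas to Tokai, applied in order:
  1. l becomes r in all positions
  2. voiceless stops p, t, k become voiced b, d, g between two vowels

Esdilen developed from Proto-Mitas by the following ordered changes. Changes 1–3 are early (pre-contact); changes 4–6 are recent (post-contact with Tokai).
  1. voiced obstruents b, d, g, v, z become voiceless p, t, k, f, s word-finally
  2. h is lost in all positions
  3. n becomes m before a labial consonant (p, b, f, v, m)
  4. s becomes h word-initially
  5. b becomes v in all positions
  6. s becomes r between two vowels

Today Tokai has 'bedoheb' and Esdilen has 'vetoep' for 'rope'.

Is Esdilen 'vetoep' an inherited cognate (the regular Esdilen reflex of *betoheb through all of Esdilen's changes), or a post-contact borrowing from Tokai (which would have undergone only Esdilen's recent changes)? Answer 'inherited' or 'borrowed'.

If inherited, *betoheb would pass through all of Esdilen's changes:
Esdilen: *betoheb > betohep > betoep > vetoep  (by final devoicing, h-loss, unconditioned shift)
If borrowed from Tokai 'bedoheb' after the early changes, it would undergo only the recent ones:
  rule 4 (debuccalisation): no change (bedoheb)
  rule 5 (unconditioned shift): bedoheb → vedohev
  rule 6 (rhotacism): no change (vedohev)
  ⇒ as a loan: vedohev
Esdilen 'vetoep' matches the inherited outcome exactly, so it is an inherited cognate, not a loan.

inherited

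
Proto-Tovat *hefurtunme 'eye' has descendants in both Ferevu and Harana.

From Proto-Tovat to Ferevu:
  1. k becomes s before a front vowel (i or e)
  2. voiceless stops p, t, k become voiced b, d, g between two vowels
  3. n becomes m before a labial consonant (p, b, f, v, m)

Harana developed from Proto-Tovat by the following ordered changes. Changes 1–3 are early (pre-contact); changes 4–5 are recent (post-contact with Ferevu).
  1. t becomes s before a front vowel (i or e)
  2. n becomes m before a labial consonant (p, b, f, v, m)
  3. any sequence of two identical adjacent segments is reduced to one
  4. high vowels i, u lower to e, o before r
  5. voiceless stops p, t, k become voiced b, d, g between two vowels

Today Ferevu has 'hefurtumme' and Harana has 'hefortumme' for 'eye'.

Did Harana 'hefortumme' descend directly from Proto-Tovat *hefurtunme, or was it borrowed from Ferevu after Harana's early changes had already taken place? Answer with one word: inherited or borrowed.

borrowed

If inherited, *hefurtunme would pass through all of Harana's changes:
Harana: *hefurtunme > hefurtumme > hefurtume > hefortume  (by nasal place assimilation, degemination, pre-rhotic lowering)
If borrowed from Ferevu 'hefurtumme' after the early changes, it would undergo only the recent ones:
  rule 4 (pre-rhotic lowering): hefurtumme → hefortumme
  rule 5 (intervocalic voicing): no change (hefortumme)
  ⇒ as a loan: hefortumme
Harana 'hefortumme' matches the loan outcome 'hefortumme', not the inherited 'hefortume' — it skipped the early Harana changes, so it was borrowed from Ferevu.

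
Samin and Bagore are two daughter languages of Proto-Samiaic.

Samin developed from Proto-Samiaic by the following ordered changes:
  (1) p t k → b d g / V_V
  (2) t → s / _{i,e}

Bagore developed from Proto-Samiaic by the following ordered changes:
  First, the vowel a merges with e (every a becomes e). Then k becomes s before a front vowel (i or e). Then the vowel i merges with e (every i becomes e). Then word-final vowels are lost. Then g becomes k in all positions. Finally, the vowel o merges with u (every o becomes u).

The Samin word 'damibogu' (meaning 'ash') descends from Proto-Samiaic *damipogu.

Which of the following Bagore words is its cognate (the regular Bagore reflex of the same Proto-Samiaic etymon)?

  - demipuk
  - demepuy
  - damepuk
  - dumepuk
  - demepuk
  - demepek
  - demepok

demepuk

Bagore: *damipogu > demipogu > demepogu > demepog > demepok > demepuk  (by vowel merger, vowel merger, apocope, unconditioned shift, vowel merger)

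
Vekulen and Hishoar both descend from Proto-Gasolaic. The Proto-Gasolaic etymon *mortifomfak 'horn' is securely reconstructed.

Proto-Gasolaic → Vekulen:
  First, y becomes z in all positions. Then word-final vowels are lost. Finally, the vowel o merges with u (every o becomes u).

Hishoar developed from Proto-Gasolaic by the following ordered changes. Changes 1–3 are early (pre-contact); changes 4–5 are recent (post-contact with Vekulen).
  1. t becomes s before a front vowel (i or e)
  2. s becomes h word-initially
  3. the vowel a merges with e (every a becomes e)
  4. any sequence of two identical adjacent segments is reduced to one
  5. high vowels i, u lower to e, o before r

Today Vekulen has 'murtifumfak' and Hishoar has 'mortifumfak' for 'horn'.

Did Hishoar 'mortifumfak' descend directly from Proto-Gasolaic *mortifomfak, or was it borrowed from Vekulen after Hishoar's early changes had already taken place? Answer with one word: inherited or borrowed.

If inherited, *mortifomfak would pass through all of Hishoar's changes:
Hishoar: *mortifomfak > morsifomfak > morsifomfek  (by palatalisation, vowel merger)
If borrowed from Vekulen 'murtifumfak' after the early changes, it would undergo only the recent ones:
  rule 4 (degemination): no change (murtifumfak)
  rule 5 (pre-rhotic lowering): murtifumfak → mortifumfak
  ⇒ as a loan: mortifumfak
Hishoar 'mortifumfak' matches the loan outcome 'mortifumfak', not the inherited 'morsifomfek' — it skipped the early Hishoar changes, so it was borrowed from Vekulen.

borrowed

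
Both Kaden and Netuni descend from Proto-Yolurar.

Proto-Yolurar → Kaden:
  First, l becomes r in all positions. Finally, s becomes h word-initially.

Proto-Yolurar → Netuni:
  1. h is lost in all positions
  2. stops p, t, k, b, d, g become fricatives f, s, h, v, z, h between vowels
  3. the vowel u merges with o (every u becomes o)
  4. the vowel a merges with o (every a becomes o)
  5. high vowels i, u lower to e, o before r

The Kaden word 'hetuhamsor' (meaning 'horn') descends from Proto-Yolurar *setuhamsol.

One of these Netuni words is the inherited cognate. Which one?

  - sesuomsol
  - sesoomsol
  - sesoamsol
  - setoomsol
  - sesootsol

sesoomsol

Netuni: start from *setuhamsol.
  rule 1 (h-loss): setuhamsol → setuamsol
  rule 2 (intervocalic lenition): setuamsol → sesuamsol
  rule 3 (vowel merger): sesuamsol → sesoamsol
  rule 4 (vowel merger): sesoamsol → sesoomsol
  rule 5: no change — sesoomsol
  ⇒ Netuni sesoomsol
Among the options, 'sesoomsol' alone shows every Netuni change applied in order.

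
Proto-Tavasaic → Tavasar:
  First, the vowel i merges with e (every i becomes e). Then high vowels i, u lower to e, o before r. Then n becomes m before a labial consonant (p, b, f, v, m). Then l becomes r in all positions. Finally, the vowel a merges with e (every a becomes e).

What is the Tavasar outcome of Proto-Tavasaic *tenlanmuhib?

Tavasar: start from *tenlanmuhib.
  rule 1 (vowel merger): tenlanmuhib → tenlanmuheb
  rule 2: no change — tenlanmuheb
  rule 3 (nasal place assimilation): tenlanmuheb → tenlammuheb
  rule 4 (unconditioned shift): tenlammuheb → tenrammuheb
  rule 5 (vowel merger): tenrammuheb → tenremmuheb
  ⇒ Tavasar tenremmuheb

tenremmuheb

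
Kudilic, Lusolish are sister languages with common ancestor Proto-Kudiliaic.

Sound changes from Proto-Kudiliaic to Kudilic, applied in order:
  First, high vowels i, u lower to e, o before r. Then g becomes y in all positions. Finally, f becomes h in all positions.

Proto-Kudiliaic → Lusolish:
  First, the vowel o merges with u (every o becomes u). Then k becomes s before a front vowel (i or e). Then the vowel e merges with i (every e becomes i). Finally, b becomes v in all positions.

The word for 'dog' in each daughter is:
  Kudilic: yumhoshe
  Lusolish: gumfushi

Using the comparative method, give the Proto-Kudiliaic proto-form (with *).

*gumfoshe

Position 4: Kudilic has h, Lusolish has f. Lusolish preserves f here (none of its changes turn any other segment into f), so the proto-segment is *f.
Position 5: Kudilic has o, Lusolish has u. Taking the neighbouring segments as reconstructed: Kudilic o can only go back to *o; Lusolish u could go back to *o or *u — the one source consistent with every daughter is *o.
This points to *gumfoshe. Verify forward in each daughter:
Kudilic: *gumfoshe > yumfoshe > yumhoshe  (by unconditioned shift, unconditioned shift)
Lusolish: start from *gumfoshe.
  rule 1 (vowel merger): gumfoshe → gumfushe
  rule 2: no change — gumfushe
  rule 3 (vowel merger): gumfushe → gumfushi
  rule 4: no change — gumfushi
  ⇒ Lusolish gumfushi
*gumfoshe is the unique common source.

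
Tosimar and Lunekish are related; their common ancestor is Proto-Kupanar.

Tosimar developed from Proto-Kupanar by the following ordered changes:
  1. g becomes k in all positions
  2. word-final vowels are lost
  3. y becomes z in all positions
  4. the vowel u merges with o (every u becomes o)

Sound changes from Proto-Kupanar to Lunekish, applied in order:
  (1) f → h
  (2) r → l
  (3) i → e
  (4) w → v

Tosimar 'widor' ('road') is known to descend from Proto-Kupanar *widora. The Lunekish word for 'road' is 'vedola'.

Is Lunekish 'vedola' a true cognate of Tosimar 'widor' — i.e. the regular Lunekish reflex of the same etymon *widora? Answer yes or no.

Derive the expected Lunekish reflex of *widora:
Lunekish: *widora
  widora (rule 1 does not apply)
  widora → widola   [unconditioned shift]
  widola → wedola   [vowel merger]
  wedola → vedola   [unconditioned shift]
  giving Lunekish vedola.
Lunekish 'vedola' matches the regular reflex exactly, so the pair is cognate.

yes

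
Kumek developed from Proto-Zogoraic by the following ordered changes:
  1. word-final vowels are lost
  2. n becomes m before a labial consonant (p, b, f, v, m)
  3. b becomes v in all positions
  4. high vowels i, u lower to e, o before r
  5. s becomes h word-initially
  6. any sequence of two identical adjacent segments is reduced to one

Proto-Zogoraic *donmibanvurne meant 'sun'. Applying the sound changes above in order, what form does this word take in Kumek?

domivamvorn

Kumek: *donmibanvurne > donmibanvurn > dommibamvurn > dommivamvurn > dommivamvorn > domivamvorn  (by apocope, nasal place assimilation, unconditioned shift, pre-rhotic lowering, degemination)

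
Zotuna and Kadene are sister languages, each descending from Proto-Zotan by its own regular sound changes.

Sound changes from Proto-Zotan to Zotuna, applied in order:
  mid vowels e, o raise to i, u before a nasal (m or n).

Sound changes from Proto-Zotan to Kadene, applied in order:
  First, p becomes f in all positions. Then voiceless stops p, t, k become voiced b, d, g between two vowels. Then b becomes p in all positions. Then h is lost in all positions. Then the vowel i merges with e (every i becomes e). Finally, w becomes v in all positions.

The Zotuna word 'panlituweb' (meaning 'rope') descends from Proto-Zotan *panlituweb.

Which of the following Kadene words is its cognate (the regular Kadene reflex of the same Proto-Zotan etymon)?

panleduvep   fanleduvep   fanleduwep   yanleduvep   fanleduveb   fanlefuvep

Kadene: *panlituweb > fanlituweb > fanliduweb > fanliduwep > fanleduwep > fanleduvep  (by unconditioned shift, intervocalic voicing, unconditioned shift, vowel merger, unconditioned shift)

fanleduvep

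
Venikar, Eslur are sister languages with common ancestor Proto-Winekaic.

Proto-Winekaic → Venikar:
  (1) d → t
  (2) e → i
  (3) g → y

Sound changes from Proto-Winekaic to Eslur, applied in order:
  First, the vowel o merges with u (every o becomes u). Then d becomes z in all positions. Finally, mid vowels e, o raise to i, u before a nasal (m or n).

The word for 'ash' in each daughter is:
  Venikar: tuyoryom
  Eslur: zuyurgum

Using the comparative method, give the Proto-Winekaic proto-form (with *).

*duyorgom

Position 1: Venikar has t, Eslur has z. Taking the neighbouring segments as reconstructed: Venikar t could go back to *t or *d; Eslur z could go back to *d or *z — the one source consistent with every daughter is *d.
Position 6: Venikar has y, Eslur has g. Eslur preserves g here (none of its changes turn any other segment into g), so the proto-segment is *g.
Verify the candidate proto-form against each daughter:
Venikar: *duyorgom
  duyorgom → tuyorgom   [unconditioned shift]
  tuyorgom (rule 2 does not apply)
  tuyorgom → tuyoryom   [unconditioned shift]
  giving Venikar tuyoryom.
Eslur: *duyorgom > duyurgum > zuyurgum  (by vowel merger, unconditioned shift)
*duyorgom is the unique common source.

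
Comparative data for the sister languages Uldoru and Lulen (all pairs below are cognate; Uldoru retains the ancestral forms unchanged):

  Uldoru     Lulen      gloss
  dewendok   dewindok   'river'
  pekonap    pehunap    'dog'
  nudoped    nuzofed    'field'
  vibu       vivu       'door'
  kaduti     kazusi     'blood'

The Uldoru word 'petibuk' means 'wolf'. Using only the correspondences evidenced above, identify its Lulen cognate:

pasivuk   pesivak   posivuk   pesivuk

pesivuk

kaduti ~ kazusi — Uldoru t corresponds to Lulen s between vowels (before a front vowel).
vibu ~ vivu — Uldoru b corresponds to Lulen v between vowels (before a back vowel).
Applying these to Uldoru 'petibuk':
  petibuk → pesibuk   (t→s between vowels (before a front vowel))
  pesibuk → pesivuk   (b→v between vowels (before a back vowel))
So the Lulen cognate is 'pesivuk'.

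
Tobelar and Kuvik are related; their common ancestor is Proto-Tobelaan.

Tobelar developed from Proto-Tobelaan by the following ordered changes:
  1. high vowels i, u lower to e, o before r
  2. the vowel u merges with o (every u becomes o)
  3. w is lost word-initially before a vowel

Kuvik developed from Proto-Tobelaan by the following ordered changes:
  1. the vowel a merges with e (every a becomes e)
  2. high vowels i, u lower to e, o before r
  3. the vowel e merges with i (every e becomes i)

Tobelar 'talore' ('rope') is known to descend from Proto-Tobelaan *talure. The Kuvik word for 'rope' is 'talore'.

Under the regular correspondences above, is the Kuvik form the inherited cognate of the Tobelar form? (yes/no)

Derive the expected Kuvik reflex of *talure:
Kuvik: *talure
  talure → telure   [vowel merger]
  telure → telore   [pre-rhotic lowering]
  telore → tilori   [vowel merger]
  giving Kuvik tilori.
The regular Kuvik reflex would be 'tilori', but the attested form is 'talore'. The correspondence is irregular, so they are not cognates (the Kuvik form has a different source).

no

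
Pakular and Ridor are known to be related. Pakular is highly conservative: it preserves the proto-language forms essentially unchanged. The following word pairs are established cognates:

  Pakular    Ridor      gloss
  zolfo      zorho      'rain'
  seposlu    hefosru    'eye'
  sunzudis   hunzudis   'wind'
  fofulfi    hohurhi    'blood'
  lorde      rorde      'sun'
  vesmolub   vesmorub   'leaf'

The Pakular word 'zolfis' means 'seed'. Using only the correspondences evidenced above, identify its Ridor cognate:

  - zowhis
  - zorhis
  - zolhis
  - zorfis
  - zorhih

zolfo ~ zorho, fofulfi ~ hohurhi — Pakular l corresponds to Ridor r after a vowel, before a labial obstruent.
fofulfi ~ hohurhi — Pakular f corresponds to Ridor h after a consonant, before a front vowel.
Applying these to Pakular 'zolfis':
  zolfis → zorfis   (l→r after a vowel, before a labial obstruent)
  zorfis → zorhis   (f→h after a consonant, before a front vowel)
So the Ridor cognate is 'zorhis'.

zorhis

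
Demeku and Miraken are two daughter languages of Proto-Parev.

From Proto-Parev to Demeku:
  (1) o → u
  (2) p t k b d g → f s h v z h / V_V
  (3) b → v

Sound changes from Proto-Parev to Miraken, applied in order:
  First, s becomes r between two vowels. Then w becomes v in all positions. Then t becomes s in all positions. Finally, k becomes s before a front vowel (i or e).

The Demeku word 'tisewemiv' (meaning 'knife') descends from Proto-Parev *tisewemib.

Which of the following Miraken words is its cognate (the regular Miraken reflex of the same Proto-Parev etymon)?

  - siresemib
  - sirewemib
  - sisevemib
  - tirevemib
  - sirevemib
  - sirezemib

sirevemib

Miraken: start from *tisewemib.
  rule 1 (rhotacism): tisewemib → tirewemib
  rule 2 (unconditioned shift): tirewemib → tirevemib
  rule 3 (unconditioned shift): tirevemib → sirevemib
  rule 4: no change — sirevemib
  ⇒ Miraken sirevemib
Among the options, 'sirevemib' alone shows every Miraken change applied in order.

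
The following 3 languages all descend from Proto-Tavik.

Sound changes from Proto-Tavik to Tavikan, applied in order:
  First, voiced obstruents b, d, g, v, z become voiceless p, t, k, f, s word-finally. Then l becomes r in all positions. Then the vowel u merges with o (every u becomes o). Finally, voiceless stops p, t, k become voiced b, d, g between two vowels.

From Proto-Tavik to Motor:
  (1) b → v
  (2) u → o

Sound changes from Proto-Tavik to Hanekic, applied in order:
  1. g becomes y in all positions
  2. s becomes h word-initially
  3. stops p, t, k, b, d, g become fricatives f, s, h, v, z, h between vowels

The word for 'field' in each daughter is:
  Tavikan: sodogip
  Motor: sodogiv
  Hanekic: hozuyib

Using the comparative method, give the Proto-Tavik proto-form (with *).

*sodugib

Position 1: Tavikan has s, Motor has s, Hanekic has h. Motor preserves s here (none of its changes turn any other segment into s), so the proto-segment is *s.
Position 5: Tavikan has g, Motor has g, Hanekic has y. Motor preserves g here (none of its changes turn any other segment into g), so the proto-segment is *g.
Verify the candidate proto-form against each daughter:
Tavikan: *sodugib
  sodugib → sodugip   [final devoicing]
  sodugip (rule 2 does not apply)
  sodugip → sodogip   [vowel merger]
  sodogip (rule 4 does not apply)
  giving Tavikan sodogip.
Motor: *sodugib > sodugiv > sodogiv  (by unconditioned shift, vowel merger)
Hanekic: *sodugib
  sodugib → soduyib   [unconditioned shift]
  soduyib → hoduyib   [debuccalisation]
  hoduyib → hozuyib   [intervocalic lenition]
  giving Hanekic hozuyib.
*sodugib is the unique common source.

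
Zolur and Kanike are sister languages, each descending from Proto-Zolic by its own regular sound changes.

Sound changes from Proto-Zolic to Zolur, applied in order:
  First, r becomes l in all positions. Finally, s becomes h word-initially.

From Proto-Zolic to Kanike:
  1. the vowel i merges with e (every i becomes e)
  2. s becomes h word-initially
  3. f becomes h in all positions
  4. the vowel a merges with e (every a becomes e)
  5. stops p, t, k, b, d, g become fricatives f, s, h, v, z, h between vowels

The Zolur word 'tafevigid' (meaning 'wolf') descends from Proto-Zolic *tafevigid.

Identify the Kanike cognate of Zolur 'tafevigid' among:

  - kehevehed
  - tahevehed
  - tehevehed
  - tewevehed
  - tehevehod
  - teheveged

Kanike: *tafevigid
  tafevigid → tafeveged   [vowel merger]
  tafeveged (rule 2 does not apply)
  tafeveged → taheveged   [unconditioned shift]
  taheveged → teheveged   [vowel merger]
  teheveged → tehevehed   [intervocalic lenition]
  giving Kanike tehevehed.
Only 'tehevehed' matches the regular Kanike development of *tafevigid.

tehevehed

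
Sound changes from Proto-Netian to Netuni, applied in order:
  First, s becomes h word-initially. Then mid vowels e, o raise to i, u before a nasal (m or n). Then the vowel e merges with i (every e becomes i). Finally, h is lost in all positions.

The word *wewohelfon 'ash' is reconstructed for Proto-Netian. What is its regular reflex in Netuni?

Netuni: *wewohelfon > wewohelfun > wiwohilfun > wiwoilfun  (by pre-nasal raising, vowel merger, h-loss)

wiwoilfun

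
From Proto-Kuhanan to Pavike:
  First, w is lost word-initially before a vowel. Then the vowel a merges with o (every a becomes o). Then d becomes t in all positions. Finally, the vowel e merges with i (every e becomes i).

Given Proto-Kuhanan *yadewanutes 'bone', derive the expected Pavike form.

yotiwonutis

Pavike: *yadewanutes
  yadewanutes (rule 1 does not apply)
  yadewanutes → yodewonutes   [vowel merger]
  yodewonutes → yotewonutes   [unconditioned shift]
  yotewonutes → yotiwonutis   [vowel merger]
  giving Pavike yotiwonutis.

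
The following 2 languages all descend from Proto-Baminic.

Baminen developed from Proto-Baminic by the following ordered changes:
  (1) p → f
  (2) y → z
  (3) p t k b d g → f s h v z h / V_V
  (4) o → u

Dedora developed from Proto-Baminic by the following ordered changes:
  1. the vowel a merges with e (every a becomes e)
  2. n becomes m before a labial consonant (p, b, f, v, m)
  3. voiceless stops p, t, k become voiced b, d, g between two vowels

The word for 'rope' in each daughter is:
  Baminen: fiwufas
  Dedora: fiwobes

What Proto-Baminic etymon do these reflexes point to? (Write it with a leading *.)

Position 5: Baminen has f, Dedora has b. Taking the neighbouring segments as reconstructed: Baminen f could go back to *p or *f; Dedora b could go back to *p or *b — the one source consistent with every daughter is *p.
Position 6: Baminen has a, Dedora has e. Baminen preserves a here (none of its changes turn any other segment into a), so the proto-segment is *a.
This points to *fiwopas. Verify forward in each daughter:
Baminen: start from *fiwopas.
  rule 1 (unconditioned shift): fiwopas → fiwofas
  rule 2: no change — fiwofas
  rule 3: no change — fiwofas
  rule 4 (vowel merger): fiwofas → fiwufas
  ⇒ Baminen fiwufas
Dedora: *fiwopas > fiwopes > fiwobes  (by vowel merger, intervocalic voicing)
No other proto-form is consistent with every reflex, so the reconstruction is *fiwopas.

*fiwopas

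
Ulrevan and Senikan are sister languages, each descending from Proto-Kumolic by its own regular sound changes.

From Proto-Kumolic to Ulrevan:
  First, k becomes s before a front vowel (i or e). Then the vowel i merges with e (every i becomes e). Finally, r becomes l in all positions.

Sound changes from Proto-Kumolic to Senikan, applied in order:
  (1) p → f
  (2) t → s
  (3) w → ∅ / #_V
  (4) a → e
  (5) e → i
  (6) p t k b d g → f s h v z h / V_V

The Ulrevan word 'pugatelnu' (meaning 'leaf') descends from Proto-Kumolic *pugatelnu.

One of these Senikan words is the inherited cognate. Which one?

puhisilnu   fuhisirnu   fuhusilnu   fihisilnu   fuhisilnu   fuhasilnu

Senikan: *pugatelnu
  pugatelnu → fugatelnu   [unconditioned shift]
  fugatelnu → fugaselnu   [unconditioned shift]
  fugaselnu (rule 3 does not apply)
  fugaselnu → fugeselnu   [vowel merger]
  fugeselnu → fugisilnu   [vowel merger]
  fugisilnu → fuhisilnu   [intervocalic lenition]
  giving Senikan fuhisilnu.
Only 'fuhisilnu' matches the regular Senikan development of *pugatelnu.

fuhisilnu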